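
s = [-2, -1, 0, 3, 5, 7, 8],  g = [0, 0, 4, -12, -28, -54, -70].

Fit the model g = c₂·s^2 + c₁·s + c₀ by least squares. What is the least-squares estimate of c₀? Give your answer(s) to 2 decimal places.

From the data, Σs^2·s^2 = 7220, Σs^2·s = 998, Σs^2 = 152, Σs·s = 152, Σs = 20, Σ1 = 7.
And Σs^2·g = -7934, Σs·g = -1114, Σg = -160.
So MᵀM·[c₂, c₁, c₀]ᵀ = Mᵀg: [[7220, 998, 152]; [998, 152, 20]; [152, 20, 7]]·[c₂, c₁, c₀]ᵀ = [-7934, -1114, -160]ᵀ.
Solving the 3×3 system (Gaussian elimination) gives c₂ = -13189/13503, c₁ = -15125/13503, c₀ = 6988/4501.

c₀ = 1.55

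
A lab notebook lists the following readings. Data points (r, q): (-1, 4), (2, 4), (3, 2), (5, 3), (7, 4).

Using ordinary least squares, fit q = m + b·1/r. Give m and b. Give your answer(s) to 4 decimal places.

Normal-equation sums: Σ1 = 5, Σ1/r = 37/210, Σ1/r·1/r = 62689/44100.
Right-hand side: Σq = 17, Σ1/r·q = -17/105.
So AᵀA·[m, b]ᵀ = Aᵀq: [[5, 37/210]; [37/210, 62689/44100]]·[m, b]ᵀ = [17, -17/105]ᵀ.
Eliminating b: (62689/44100)·(row 1) − (37/210)·(row 2) gives (78019/11025)·m = (62689/44100)·17 − (37/210)·(-17/105) = 355657/14700, so m = 1066971/312076.
Then b = ((-17/105) − (37/210)·(1066971/312076))/(62689/44100) = -83895/156038.

m = 3.4189, b = -0.5377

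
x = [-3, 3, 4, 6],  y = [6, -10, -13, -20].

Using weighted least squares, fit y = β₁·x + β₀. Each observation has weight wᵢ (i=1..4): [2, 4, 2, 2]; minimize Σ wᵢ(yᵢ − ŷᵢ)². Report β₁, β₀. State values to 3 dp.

β₁ = -2.827, β₀ = -2.049

Entries of MᵀWM: Σwᵢ·x·x = 158, Σwᵢ·x = 26, Σwᵢ·1 = 10.
For MᵀWy: Σwᵢ·x·y = -500, Σwᵢ·y = -94.
So MᵀWM·[β₁, β₀]ᵀ = MᵀWy: [[158, 26]; [26, 10]]·[β₁, β₀]ᵀ = [-500, -94]ᵀ.
Eliminating β₀: 10·(row 1) − 26·(row 2) gives 904·β₁ = 10·(-500) − 26·(-94) = -2556, so β₁ = -639/226.
Then β₀ = ((-94) − 26·(-639/226))/10 = -463/226.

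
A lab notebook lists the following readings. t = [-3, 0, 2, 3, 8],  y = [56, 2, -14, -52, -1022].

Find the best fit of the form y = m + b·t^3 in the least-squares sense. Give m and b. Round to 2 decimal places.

m = 2.00, b = -2.00

The normal system XᵀX·[m, b]ᵀ = Xᵀy is [[5, 520]; [520, 263666]]·[m, b]ᵀ = [-1030, -526292]ᵀ.
Δ = 5·263666 − 520² = 1047930.
m = ((-1030)·263666 − 520·(-526292))/1047930 = 2; b = (5·(-526292) − 520·(-1030))/1047930 = -2.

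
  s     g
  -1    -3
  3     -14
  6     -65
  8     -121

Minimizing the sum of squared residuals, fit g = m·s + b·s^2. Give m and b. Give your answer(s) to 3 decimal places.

From the data, Σs·s = 110, Σs·s^2 = 754, Σs^2·s^2 = 5474.
Moment sums: Σs·g = -1397, Σs^2·g = -10213.
det = 110·5474 − 754² = 33624.
m = ((-1397)·5474 − 754·(-10213))/33624 = 742/467; b = (110·(-10213) − 754·(-1397))/33624 = -1947/934.

m = 1.589, b = -2.085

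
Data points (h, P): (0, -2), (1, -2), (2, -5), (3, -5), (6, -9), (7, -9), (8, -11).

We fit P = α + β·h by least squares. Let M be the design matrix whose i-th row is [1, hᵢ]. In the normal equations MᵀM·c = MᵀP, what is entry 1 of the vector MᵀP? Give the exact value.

-43

Entry 1 ↔ basis 1, so (MᵀP)_{1} = Σᵢ Pᵢ = (1)·(-2) + (1)·(-2) + (1)·(-5) + (1)·(-5) + (1)·(-9) + (1)·(-9) + (1)·(-11) = -43.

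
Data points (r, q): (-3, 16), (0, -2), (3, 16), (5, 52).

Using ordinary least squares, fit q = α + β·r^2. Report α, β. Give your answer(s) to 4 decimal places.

Forming MᵀM = [[4, 43]; [43, 787]] and Mᵀq = [82, 1588]ᵀ gives MᵀM·[α, β]ᵀ = Mᵀq.
Δ = 4·787 − 43² = 1299.
α = (82·787 − 43·1588)/1299 = -1250/433; β = (4·1588 − 43·82)/1299 = 942/433.

α = -2.8868, β = 2.1755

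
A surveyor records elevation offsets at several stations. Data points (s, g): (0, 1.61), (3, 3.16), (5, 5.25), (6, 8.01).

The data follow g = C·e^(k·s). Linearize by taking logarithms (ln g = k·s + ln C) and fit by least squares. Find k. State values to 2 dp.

Let Y = ln g. Fitting Y = k·s + ln C by least squares:
AᵀA = [[70.0000, 14.0000]; [14.0000, 4]], rhs = [24.2270, 5.3657]ᵀ  (here Σs = 14.0000, Σ(s)² = 70.0000, Σln g = 5.3657, Σs·ln g = 24.2270).
Δ = 70.0000·4 − (14.0000)² = 84.0000; k = (24.2270·4 − 14.0000·5.3657)/84.0000 = 0.25938, ln C = (70.0000·5.3657 − 14.0000·24.2270)/84.0000 = 0.43360.

k = 0.26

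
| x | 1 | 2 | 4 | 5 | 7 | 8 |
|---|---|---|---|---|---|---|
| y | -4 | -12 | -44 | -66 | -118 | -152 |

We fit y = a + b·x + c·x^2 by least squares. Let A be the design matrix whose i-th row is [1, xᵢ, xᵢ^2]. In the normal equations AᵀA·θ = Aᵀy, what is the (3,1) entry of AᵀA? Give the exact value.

159

Row 3 ↔ basis x^2, column 1 ↔ basis 1, so (AᵀA)_{3,1} = Σᵢ x^2 = (1)·(1) + (4)·(1) + (16)·(1) + (25)·(1) + (49)·(1) + (64)·(1) = 159.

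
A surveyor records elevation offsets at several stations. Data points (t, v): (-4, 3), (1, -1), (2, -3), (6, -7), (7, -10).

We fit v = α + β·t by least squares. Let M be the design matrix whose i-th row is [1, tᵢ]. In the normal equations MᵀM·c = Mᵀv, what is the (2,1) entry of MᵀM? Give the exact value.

Row 2 ↔ basis t, column 1 ↔ basis 1, so (MᵀM)_{2,1} = Σᵢ t = (-4)·(1) + (1)·(1) + (2)·(1) + (6)·(1) + (7)·(1) = 12.

12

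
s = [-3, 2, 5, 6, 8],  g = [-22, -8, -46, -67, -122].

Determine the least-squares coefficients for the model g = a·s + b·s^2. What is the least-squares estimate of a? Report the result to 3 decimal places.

Normal-equation sums: Σs·s = 138, Σs·s^2 = 834, Σs^2·s^2 = 6114.
Moment sums: Σs·g = -1558, Σs^2·g = -11600.
AᵀA·[a, b]ᵀ = Aᵀg becomes [[138, 834]; [834, 6114]]·[a, b]ᵀ = [-1558, -11600]ᵀ.
Δ = 138·6114 − 834² = 148176.
a = ((-1558)·6114 − 834·(-11600))/148176 = 4133/4116; b = (138·(-11600) − 834·(-1558))/148176 = -2791/1372.

a = 1.004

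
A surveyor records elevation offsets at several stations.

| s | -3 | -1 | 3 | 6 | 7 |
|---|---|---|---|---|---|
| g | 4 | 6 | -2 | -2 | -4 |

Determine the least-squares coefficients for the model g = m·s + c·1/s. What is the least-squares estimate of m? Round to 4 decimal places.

Entries of AᵀA: Σs·s = 104, Σs·1/s = 5, Σ1/s·1/s = 249/196.
Right-hand side: Σs·g = -64, Σ1/s·g = -187/21.
Normal equations: [[104, 5]; [5, 249/196]]·[m, c]ᵀ = [-64, -187/21]ᵀ.
Δ = 104·(249/196) − 5² = 5249/49.
m = ((-64)·(249/196) − 5·(-187/21))/(5249/49) = -5407/15747; c = (104·(-187/21) − 5·(-64))/(5249/49) = -89096/15747.

m = -0.3434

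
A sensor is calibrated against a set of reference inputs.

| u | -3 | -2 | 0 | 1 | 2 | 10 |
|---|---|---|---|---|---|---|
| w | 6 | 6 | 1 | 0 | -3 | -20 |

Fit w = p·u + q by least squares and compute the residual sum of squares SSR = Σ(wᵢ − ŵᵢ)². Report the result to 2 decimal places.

The normal equations are: 118·p + 8·q = -236;  8·p + 6·q = -10.
(Σu·u = 118, Σu = 8, Σ1 = 6, Σu·w = -236, Σw = -10.)
Determinant 118·6 − 8² = 644.
p = ((-236)·6 − 8·(-10))/644 = -334/161; q = (118·(-10) − 8·(-236))/644 = 177/161.
Residuals: -213/161, 121/161, -16/161, 157/161, 8/161, -57/161; SSR = 548/161.

SSR = 3.40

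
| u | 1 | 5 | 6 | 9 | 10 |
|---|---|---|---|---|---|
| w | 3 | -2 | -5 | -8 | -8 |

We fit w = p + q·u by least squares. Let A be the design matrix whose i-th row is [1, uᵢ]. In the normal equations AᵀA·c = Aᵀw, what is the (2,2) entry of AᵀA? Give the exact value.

243

Row 2 ↔ basis u, column 2 ↔ basis u, so (AᵀA)_{2,2} = Σᵢ (u)·(u) = (1)·(1) + (5)·(5) + (6)·(6) + (9)·(9) + (10)·(10) = 243.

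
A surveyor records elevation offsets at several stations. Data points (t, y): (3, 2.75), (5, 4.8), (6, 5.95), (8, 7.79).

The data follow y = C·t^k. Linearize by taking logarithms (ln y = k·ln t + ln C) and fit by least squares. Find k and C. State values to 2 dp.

Linearized form: ln y = k·ln t + ln C. From the 4 transformed points,
AᵀA = [[11.3317, 6.5793]; [6.5793, 4]], rhs = [11.1001, 6.4164]ᵀ  (here Σln t = 6.5793, Σ(ln t)² = 11.3317, Σln y = 6.4164, Σln t·ln y = 11.1001).
Δ = 11.3317·4 − (6.5793)² = 2.0403; k = (11.1001·4 − 6.5793·6.4164)/2.0403 = 1.07093, ln C = (11.3317·6.4164 − 6.5793·11.1001)/2.0403 = -0.15736, so C = exp(-0.15736) = 0.85439.

k = 1.07, C = 0.85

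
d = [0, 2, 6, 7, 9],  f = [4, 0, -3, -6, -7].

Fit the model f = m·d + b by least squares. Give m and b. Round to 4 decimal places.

m = -1.1934, b = 3.3285

AᵀA·[m, b]ᵀ = Aᵀf reads: 170·m + 24·b = -123;  24·m + 5·b = -12.
(Σd·d = 170, Σd = 24, Σ1 = 5, Σd·f = -123, Σf = -12.)
Eliminating b: 5·(row 1) − 24·(row 2) gives 274·m = 5·(-123) − 24·(-12) = -327, so m = -327/274.
Then b = ((-12) − 24·(-327/274))/5 = 456/137.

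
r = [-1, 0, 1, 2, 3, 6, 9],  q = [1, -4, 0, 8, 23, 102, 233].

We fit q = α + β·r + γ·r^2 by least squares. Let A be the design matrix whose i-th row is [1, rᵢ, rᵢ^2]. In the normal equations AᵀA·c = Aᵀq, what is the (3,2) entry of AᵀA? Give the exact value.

980

Row 3 ↔ basis r^2, column 2 ↔ basis r, so (AᵀA)_{3,2} = Σᵢ (r^2)·(r) = (1)·(-1) + (0)·(0) + (1)·(1) + (4)·(2) + (9)·(3) + (36)·(6) + (81)·(9) = 980.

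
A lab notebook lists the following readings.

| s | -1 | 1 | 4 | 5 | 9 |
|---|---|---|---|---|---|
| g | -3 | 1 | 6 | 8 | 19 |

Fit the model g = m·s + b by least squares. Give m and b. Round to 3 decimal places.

Forming AᵀA = [[124, 18]; [18, 5]] and Aᵀg = [239, 31]ᵀ gives AᵀA·[m, b]ᵀ = Aᵀg.
Δ = 124·5 − 18² = 296.
m = (239·5 − 18·31)/296 = 637/296; b = (124·31 − 18·239)/296 = -229/148.

m = 2.152, b = -1.547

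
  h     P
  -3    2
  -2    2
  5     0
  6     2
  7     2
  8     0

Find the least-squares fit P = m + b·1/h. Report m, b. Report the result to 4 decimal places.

Sums needed: Σ1 = 6, Σ1/h = -167/840, Σ1/h·1/h = 328049/705600.
For AᵀP: ΣP = 8, Σ1/h·P = -22/21.
Determinant 6·(328049/705600) − (-167/840)² = 388081/141120.
m = (8·(328049/705600) − (-167/840)·(-22/21))/(388081/141120) = 2477432/1940405; b = (6·(-22/21) − (-167/840)·8)/(388081/141120) = -662592/388081.

m = 1.2768, b = -1.7074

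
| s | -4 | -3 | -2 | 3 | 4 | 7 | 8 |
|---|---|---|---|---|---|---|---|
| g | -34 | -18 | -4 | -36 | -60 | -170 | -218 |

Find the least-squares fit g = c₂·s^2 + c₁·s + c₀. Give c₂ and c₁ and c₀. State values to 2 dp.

Forming XᵀX = [[7187, 847, 167]; [847, 167, 13]; [167, 13, 7]] and Xᵀg = [-24288, -3084, -540]ᵀ gives XᵀX·[c₂, c₁, c₀]ᵀ = Xᵀg.
Row-reducing yields c₂ = -298684/98779, c₁ = -316558/98779, c₀ = 93546/98779.

c₂ = -3.02, c₁ = -3.20, c₀ = 0.95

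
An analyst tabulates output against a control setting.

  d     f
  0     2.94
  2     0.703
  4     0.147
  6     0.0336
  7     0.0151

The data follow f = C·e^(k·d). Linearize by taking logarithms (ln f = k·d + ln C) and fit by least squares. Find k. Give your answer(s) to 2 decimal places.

k = -0.75

Linearized form: ln f = k·d + ln C. From the 5 transformed points,
AᵀA = [[105.0000, 19.0000]; [19.0000, 5]], rhs = [-58.0849, -8.7776]ᵀ  (here Σd = 19.0000, Σ(d)² = 105.0000, Σln f = -8.7776, Σd·ln f = -58.0849).
Δ = 105.0000·5 − (19.0000)² = 164.0000; k = (-58.0849·5 − 19.0000·-8.7776)/164.0000 = -0.75396, ln C = (105.0000·-8.7776 − 19.0000·-58.0849)/164.0000 = 1.10954.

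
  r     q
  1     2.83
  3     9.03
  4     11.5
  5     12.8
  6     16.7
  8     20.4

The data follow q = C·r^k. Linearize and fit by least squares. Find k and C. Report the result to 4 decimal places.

k = 0.9524, C = 2.9433

Linearized form: ln q = k·ln r + ln C. From the 6 transformed points,
AᵀA = [[13.2535, 7.9655]; [7.9655, 6]], rhs = [21.2217, 14.0636]ᵀ  (here Σln r = 7.9655, Σ(ln r)² = 13.2535, Σln q = 14.0636, Σln r·ln q = 21.2217).
Slope k = (n·Σln r·ln q − Σln r·Σln q)/(n·Σ(ln r)² − (Σln r)²) = (6·21.2217 − 7.9655·14.0636)/16.0713 = 0.95240; ln C = (Σln q − k·Σln r)/n = 1.07953, so C = exp(1.07953) = 2.94330.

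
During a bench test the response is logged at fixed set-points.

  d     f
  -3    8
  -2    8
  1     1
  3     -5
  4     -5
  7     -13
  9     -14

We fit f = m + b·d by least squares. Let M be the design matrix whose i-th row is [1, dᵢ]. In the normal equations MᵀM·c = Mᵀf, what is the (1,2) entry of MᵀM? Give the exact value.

Row 1 ↔ basis 1, column 2 ↔ basis d, so (MᵀM)_{1,2} = Σᵢ d = (1)·(-3) + (1)·(-2) + (1)·(1) + (1)·(3) + (1)·(4) + (1)·(7) + (1)·(9) = 19.

19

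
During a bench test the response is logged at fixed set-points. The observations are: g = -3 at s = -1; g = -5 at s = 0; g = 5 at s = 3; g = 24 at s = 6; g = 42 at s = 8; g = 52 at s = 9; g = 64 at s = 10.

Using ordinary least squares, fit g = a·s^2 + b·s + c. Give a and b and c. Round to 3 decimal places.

The normal equations are: 22035·a + 2483·b + 291·c = 14206;  2483·a + 291·b + 35·c = 1606;  291·a + 35·b + 7·c = 179.
Solving the 3×3 system (Gaussian elimination) gives a = 23537/41996, b = 12205/10499, c = -148669/41996.

a = 0.560, b = 1.162, c = -3.540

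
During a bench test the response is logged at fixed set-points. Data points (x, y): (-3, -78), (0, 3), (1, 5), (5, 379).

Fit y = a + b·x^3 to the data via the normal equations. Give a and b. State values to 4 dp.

Forming AᵀA = [[4, 99]; [99, 16355]] and Aᵀy = [309, 49486]ᵀ gives AᵀA·[a, b]ᵀ = Aᵀy.
Eliminating b: 16355·(row 1) − 99·(row 2) gives 55619·a = 16355·309 − 99·49486 = 154581, so a = 154581/55619.
Then b = (49486 − 99·(154581/55619))/16355 = 167353/55619.

a = 2.7793, b = 3.0089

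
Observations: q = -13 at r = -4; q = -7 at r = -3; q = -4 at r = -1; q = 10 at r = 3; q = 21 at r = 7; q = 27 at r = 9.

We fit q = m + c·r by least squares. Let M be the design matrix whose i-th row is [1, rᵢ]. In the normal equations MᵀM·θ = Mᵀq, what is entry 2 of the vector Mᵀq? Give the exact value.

Entry 2 ↔ basis r, so (Mᵀq)_{2} = Σᵢ (r)·qᵢ = (-4)·(-13) + (-3)·(-7) + (-1)·(-4) + (3)·(10) + (7)·(21) + (9)·(27) = 497.

497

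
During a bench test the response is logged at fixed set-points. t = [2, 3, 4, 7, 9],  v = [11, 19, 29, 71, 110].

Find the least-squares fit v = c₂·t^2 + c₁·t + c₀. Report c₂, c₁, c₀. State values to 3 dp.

Setting ∂/∂c₂ … = 0 gives: 9315·c₂ + 1171·c₁ + 159·c₀ = 13068;  1171·c₂ + 159·c₁ + 25·c₀ = 1682;  159·c₂ + 25·c₁ + 5·c₀ = 240.
Inverting the 3×3 Gram matrix, [c₂, c₁, c₀]ᵀ = [4490/4279, 11007/4279, 7575/4279]ᵀ.

c₂ = 1.049, c₁ = 2.572, c₀ = 1.770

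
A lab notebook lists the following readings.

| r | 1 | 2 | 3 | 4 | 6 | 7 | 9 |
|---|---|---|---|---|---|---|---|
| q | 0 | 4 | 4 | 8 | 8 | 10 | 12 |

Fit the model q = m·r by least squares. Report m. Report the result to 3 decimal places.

Setting ∂/∂m … = 0 gives: 196·m = 278.
(Σr·r = 196, Σr·q = 278.)
m = 278/196 = 1.41837.

m = 1.418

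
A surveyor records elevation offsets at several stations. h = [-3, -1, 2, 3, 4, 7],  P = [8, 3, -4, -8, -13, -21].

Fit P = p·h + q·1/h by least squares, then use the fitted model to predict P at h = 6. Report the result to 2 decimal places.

With design matrix A, AᵀA = [[88, 6]; [6, 10973/7056]] and AᵀP = [-258, -199/12]ᵀ.
Δ = 88·(10973/7056) − 6² = 88951/882.
p = ((-258)·(10973/7056) − 6·(-199/12))/(88951/882) = -1064481/355804; q = (88·(-199/12) − 6·(-258))/(88951/882) = 78204/88951.
At h = 6: P̂ = (-1064481/355804)·(6) + (78204/88951)·(1/6) = -3167375/177902.

P̂ = -17.80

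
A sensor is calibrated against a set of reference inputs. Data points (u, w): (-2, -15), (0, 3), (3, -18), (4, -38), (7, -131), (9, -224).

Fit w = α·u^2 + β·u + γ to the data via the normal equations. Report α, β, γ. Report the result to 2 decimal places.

Sums needed: Σu^2·u^2 = 9315, Σu^2·u = 1155, Σu^2 = 159, Σu·u = 159, Σu = 21, Σ1 = 6.
And Σu^2·w = -25393, Σu·w = -3109, Σw = -423.
Normal equations: [[9315, 1155, 159]; [1155, 159, 21]; [159, 21, 6]]·[α, β, γ]ᵀ = [-25393, -3109, -423]ᵀ.
Solving the 3×3 system (Gaussian elimination) gives α = -58/19, β = 397/171, γ = 388/171.

α = -3.05, β = 2.32, γ = 2.27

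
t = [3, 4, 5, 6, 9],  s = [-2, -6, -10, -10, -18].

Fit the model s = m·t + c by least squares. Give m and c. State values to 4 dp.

Sums needed: Σt·t = 167, Σt = 27, Σ1 = 5.
And Σt·s = -302, Σs = -46.
So MᵀM·[m, c]ᵀ = Mᵀs: [[167, 27]; [27, 5]]·[m, c]ᵀ = [-302, -46]ᵀ.
Eliminating c: 5·(row 1) − 27·(row 2) gives 106·m = 5·(-302) − 27·(-46) = -268, so m = -134/53.
Then c = ((-46) − 27·(-134/53))/5 = 236/53.

m = -2.5283, c = 4.4528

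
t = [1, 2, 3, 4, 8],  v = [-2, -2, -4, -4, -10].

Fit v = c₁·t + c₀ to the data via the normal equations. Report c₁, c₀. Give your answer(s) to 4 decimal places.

c₁ = -1.1918, c₀ = -0.1096

With design matrix X, XᵀX = [[94, 18]; [18, 5]] and Xᵀv = [-114, -22]ᵀ.
Eliminating c₀: 5·(row 1) − 18·(row 2) gives 146·c₁ = 5·(-114) − 18·(-22) = -174, so c₁ = -87/73.
Then c₀ = ((-22) − 18·(-87/73))/5 = -8/73.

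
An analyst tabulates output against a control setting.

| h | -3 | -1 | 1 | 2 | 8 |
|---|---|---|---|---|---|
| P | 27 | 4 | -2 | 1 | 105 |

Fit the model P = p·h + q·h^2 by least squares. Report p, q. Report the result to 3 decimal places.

Compute the Gram sums: Σh·h = 79, Σh·h^2 = 493, Σh^2·h^2 = 4195.
And Σh·P = 755, Σh^2·P = 6969.
MᵀM·[p, q]ᵀ = MᵀP becomes [[79, 493]; [493, 4195]]·[p, q]ᵀ = [755, 6969]ᵀ.
Eliminating q: 4195·(row 1) − 493·(row 2) gives 88356·p = 4195·755 − 493·6969 = -268492, so p = -67123/22089.
Then q = (6969 − 493·(-67123/22089))/4195 = 44584/22089.

p = -3.039, q = 2.018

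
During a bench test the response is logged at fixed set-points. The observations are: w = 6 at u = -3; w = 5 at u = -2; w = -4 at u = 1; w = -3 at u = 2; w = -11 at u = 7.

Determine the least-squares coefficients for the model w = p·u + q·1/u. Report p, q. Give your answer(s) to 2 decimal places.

Sums needed: Σu·u = 67, Σu·1/u = 5, Σ1/u·1/u = 1439/882.
Right-hand side: Σu·w = -115, Σ1/u·w = -81/7.
Normal equations: [[67, 5]; [5, 1439/882]]·[p, q]ᵀ = [-115, -81/7]ᵀ.
Eliminating q: (1439/882)·(row 1) − 5·(row 2) gives (74363/882)·p = (1439/882)·(-115) − 5·(-81/7) = -114455/882, so p = -114455/74363.
Then q = ((-81/7) − 5·(-114455/74363))/(1439/882) = -176652/74363.

p = -1.54, q = -2.38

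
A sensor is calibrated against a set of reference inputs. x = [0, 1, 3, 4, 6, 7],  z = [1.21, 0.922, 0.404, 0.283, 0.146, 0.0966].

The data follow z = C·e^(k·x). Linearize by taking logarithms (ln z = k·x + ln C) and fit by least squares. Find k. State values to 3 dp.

Let Y = ln z. Fitting Y = k·x + ln C by least squares:
AᵀA = [[111.0000, 21.0000]; [21.0000, 6]], rhs = [-35.7546, -6.3206]ᵀ  (here Σx = 21.0000, Σ(x)² = 111.0000, Σln z = -6.3206, Σx·ln z = -35.7546).
Solving (det = 225.0000): k = -0.36354, ln C = 0.21895.

k = -0.364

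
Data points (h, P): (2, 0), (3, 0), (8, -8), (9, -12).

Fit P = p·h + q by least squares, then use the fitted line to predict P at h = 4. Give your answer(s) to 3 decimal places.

P̂ = -2.486

Sums needed: Σh·h = 158, Σh = 22, Σ1 = 4.
For XᵀP: Σh·P = -172, ΣP = -20.
XᵀX·[p, q]ᵀ = XᵀP becomes [[158, 22]; [22, 4]]·[p, q]ᵀ = [-172, -20]ᵀ.
det = 158·4 − 22² = 148.
p = ((-172)·4 − 22·(-20))/148 = -62/37; q = (158·(-20) − 22·(-172))/148 = 156/37.
At h = 4: P̂ = (-62/37)·(4) + (156/37)·(1) = -92/37.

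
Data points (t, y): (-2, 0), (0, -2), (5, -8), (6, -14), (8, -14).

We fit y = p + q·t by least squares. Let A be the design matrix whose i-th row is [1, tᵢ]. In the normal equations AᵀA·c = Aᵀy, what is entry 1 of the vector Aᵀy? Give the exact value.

Entry 1 ↔ basis 1, so (Aᵀy)_{1} = Σᵢ yᵢ = (1)·(0) + (1)·(-2) + (1)·(-8) + (1)·(-14) + (1)·(-14) = -38.

-38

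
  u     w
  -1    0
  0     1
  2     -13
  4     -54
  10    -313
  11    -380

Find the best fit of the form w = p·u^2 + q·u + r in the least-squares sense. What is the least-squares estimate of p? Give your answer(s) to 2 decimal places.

p = -3.00

Compute the Gram sums: Σu^2·u^2 = 24914, Σu^2·u = 2402, Σu^2 = 242, Σu·u = 242, Σu = 26, Σ1 = 6.
Moment sums: Σu^2·w = -78196, Σu·w = -7552, Σw = -759.
XᵀX·[p, q, r]ᵀ = Xᵀw becomes [[24914, 2402, 242]; [2402, 242, 26]; [242, 26, 6]]·[p, q, r]ᵀ = [-78196, -7552, -759]ᵀ.
Inverting the 3×3 Gram matrix, [p, q, r]ᵀ = [-48101/16040, -5075/3208, 5243/4010]ᵀ.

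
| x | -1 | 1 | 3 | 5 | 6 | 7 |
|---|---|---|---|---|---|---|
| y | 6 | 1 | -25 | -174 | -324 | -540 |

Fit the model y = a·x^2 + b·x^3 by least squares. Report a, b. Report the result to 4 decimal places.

a = 3.2548, b = -2.0403

The normal system MᵀM·[a, b]ᵀ = Mᵀy is [[4405, 27951]; [27951, 180661]]·[a, b]ᵀ = [-42692, -277634]ᵀ.
Eliminating b: 180661·(row 1) − 27951·(row 2) gives 14553304·a = 180661·(-42692) − 27951·(-277634) = 47368522, so a = 23684261/7276652.
Then b = ((-277634) − 27951·(23684261/7276652))/180661 = -14846839/7276652.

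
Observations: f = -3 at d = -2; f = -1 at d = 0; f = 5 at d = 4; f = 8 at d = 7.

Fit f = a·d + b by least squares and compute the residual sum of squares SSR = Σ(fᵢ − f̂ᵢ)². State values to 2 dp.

Forming MᵀM = [[69, 9]; [9, 4]] and Mᵀf = [82, 9]ᵀ gives MᵀM·[a, b]ᵀ = Mᵀf.
Δ = 69·4 − 9² = 195.
a = (82·4 − 9·9)/195 = 19/15; b = (69·9 − 9·82)/195 = -3/5.
Residuals: 2/15, -2/5, 8/15, -4/15; SSR = 8/15.

SSR = 0.53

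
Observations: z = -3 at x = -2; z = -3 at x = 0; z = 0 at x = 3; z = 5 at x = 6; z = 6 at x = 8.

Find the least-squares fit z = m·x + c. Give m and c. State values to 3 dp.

Normal-equation sums: Σx·x = 113, Σx = 15, Σ1 = 5.
Right-hand side: Σx·z = 84, Σz = 5.
So MᵀM·[m, c]ᵀ = Mᵀz: [[113, 15]; [15, 5]]·[m, c]ᵀ = [84, 5]ᵀ.
Δ = 113·5 − 15² = 340.
m = (84·5 − 15·5)/340 = 69/68; c = (113·5 − 15·84)/340 = -139/68.

m = 1.015, c = -2.044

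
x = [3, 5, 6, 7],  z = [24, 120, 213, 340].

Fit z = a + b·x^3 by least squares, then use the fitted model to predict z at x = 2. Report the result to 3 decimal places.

ẑ = 4.170

Compute the Gram sums: Σ1 = 4, Σx^3 = 711, Σx^3·x^3 = 180659.
And Σz = 697, Σx^3·z = 178276.
Normal equations: [[4, 711]; [711, 180659]]·[a, b]ᵀ = [697, 178276]ᵀ.
Determinant 4·180659 − 711² = 217115.
a = (697·180659 − 711·178276)/217115 = -834913/217115; b = (4·178276 − 711·697)/217115 = 217537/217115.
At x = 2: ẑ = (-834913/217115)·(1) + (217537/217115)·(8) = 905383/217115.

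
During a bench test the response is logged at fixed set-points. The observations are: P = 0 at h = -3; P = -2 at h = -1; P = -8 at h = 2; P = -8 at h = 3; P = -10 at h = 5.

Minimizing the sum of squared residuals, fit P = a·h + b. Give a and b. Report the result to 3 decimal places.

Sums needed: Σh·h = 48, Σh = 6, Σ1 = 5.
Right-hand side: Σh·P = -88, ΣP = -28.
AᵀA·[a, b]ᵀ = AᵀP becomes [[48, 6]; [6, 5]]·[a, b]ᵀ = [-88, -28]ᵀ.
Determinant 48·5 − 6² = 204.
a = ((-88)·5 − 6·(-28))/204 = -4/3; b = (48·(-28) − 6·(-88))/204 = -4.

a = -1.333, b = -4.000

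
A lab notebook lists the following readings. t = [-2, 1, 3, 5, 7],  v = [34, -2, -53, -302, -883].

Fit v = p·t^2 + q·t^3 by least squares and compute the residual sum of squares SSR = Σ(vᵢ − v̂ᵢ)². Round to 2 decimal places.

SSR = 8.74

The normal system MᵀM·[p, q]ᵀ = Mᵀv is [[3124, 20144]; [20144, 134068]]·[p, q]ᵀ = [-51160, -342324]ᵀ.
det = 3124·134068 − 20144² = 13047696.
p = ((-51160)·134068 − 20144·(-342324))/13047696 = 2303486/815481; q = (3124·(-342324) − 20144·(-51160))/13047696 = -2428321/815481.
Residuals: -914158/815481, -1506127/815481, 179200/90609, -107429/271827, -26434/815481; SSR = 7124378/815481.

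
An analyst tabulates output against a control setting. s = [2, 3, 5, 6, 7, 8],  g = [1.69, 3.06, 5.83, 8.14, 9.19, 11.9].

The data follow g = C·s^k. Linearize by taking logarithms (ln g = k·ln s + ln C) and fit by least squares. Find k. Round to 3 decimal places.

k = 1.383

Linearized form: ln g = k·ln s + ln C. From the 6 transformed points,
AᵀA = [[15.5987, 9.2183]; [9.2183, 6]], rhs = [17.6529, 10.1976]ᵀ  (here Σln s = 9.2183, Σ(ln s)² = 15.5987, Σln g = 10.1976, Σln s·ln g = 17.6529).
Δ = 15.5987·6 − (9.2183)² = 8.6152; k = (17.6529·6 − 9.2183·10.1976)/8.6152 = 1.38275, ln C = (15.5987·10.1976 − 9.2183·17.6529)/8.6152 = -0.42484.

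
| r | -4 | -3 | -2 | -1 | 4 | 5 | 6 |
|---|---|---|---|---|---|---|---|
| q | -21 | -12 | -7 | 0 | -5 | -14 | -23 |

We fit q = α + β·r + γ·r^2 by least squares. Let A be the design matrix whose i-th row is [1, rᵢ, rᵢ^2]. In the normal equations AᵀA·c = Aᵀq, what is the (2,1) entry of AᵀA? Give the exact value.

Row 2 ↔ basis r, column 1 ↔ basis 1, so (AᵀA)_{2,1} = Σᵢ r = (-4)·(1) + (-3)·(1) + (-2)·(1) + (-1)·(1) + (4)·(1) + (5)·(1) + (6)·(1) = 5.

5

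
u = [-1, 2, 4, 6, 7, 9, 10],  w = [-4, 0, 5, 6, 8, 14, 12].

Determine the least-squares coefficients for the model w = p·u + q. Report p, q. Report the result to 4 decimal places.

p = 1.5891, q = -2.5422

Compute the Gram sums: Σu·u = 287, Σu = 37, Σ1 = 7.
Right-hand side: Σu·w = 362, Σw = 41.
MᵀM·[p, q]ᵀ = Mᵀw becomes [[287, 37]; [37, 7]]·[p, q]ᵀ = [362, 41]ᵀ.
Eliminating q: 7·(row 1) − 37·(row 2) gives 640·p = 7·362 − 37·41 = 1017, so p = 1017/640.
Then q = (41 − 37·(1017/640))/7 = -1627/640.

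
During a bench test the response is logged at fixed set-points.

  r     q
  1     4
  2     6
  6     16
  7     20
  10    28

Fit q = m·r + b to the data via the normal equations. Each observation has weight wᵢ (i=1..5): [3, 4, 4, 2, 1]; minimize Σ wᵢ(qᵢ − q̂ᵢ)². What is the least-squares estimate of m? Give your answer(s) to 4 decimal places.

From the data, Σwᵢ·r·r = 361, Σwᵢ·r = 59, Σwᵢ·1 = 14.
Moment sums: Σwᵢ·r·q = 1004, Σwᵢ·q = 168.
So XᵀWX·[m, b]ᵀ = XᵀWq: [[361, 59]; [59, 14]]·[m, b]ᵀ = [1004, 168]ᵀ.
Determinant 361·14 − 59² = 1573.
m = (1004·14 − 59·168)/1573 = 4144/1573; b = (361·168 − 59·1004)/1573 = 1412/1573.

m = 2.6345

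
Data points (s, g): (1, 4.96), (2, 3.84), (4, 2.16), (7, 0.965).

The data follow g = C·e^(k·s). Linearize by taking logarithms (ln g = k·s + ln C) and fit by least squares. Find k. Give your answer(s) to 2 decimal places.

k = -0.27

Let Y = ln g. Fitting Y = k·s + ln C by least squares:
XᵀX = [[70.0000, 14.0000]; [14.0000, 4]], rhs = [7.1234, 3.6814]ᵀ  (here Σs = 14.0000, Σ(s)² = 70.0000, Σln g = 3.6814, Σs·ln g = 7.1234).
Slope k = (n·Σs·ln g − Σs·Σln g)/(n·Σ(s)² − (Σs)²) = (4·7.1234 − 14.0000·3.6814)/84.0000 = -0.27435; ln C = (Σln g − k·Σs)/n = 1.88057.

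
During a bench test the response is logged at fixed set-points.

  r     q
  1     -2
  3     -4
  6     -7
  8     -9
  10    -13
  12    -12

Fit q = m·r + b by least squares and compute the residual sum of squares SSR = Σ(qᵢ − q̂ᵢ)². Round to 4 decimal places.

SSR = 4.8130

From the data, Σr·r = 354, Σr = 40, Σ1 = 6.
Right-hand side: Σr·q = -402, Σq = -47.
Determinant 354·6 − 40² = 524.
m = ((-402)·6 − 40·(-47))/524 = -133/131; b = (354·(-47) − 40·(-402))/524 = -279/262.
Residuals: 21/262, 29/262, 41/262, 49/262, -467/262, 327/262; SSR = 1261/262.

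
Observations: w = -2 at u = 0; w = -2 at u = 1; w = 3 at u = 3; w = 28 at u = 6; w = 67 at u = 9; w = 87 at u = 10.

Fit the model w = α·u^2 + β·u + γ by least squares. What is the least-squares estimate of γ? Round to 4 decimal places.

The normal equations are: 17939·α + 1973·β + 227·γ = 15160;  1973·α + 227·β + 29·γ = 1648;  227·α + 29·β + 6·γ = 181.
(Σu^2·u^2 = 17939, Σu^2·u = 1973, Σu^2 = 227, Σu·u = 227, Σu = 29, Σ1 = 6, Σu^2·w = 15160, Σu·w = 1648, Σw = 181.)
Row-reducing yields α = 164/165, β = -37/33, γ = -111/55.

γ = -2.0182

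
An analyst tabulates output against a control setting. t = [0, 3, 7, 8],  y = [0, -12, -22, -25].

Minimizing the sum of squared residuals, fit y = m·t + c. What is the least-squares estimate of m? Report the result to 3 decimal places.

The normal equations are: 122·m + 18·c = -390;  18·m + 4·c = -59.
(Σt·t = 122, Σt = 18, Σ1 = 4, Σt·y = -390, Σy = -59.)
det = 122·4 − 18² = 164.
m = ((-390)·4 − 18·(-59))/164 = -249/82; c = (122·(-59) − 18·(-390))/164 = -89/82.

m = -3.037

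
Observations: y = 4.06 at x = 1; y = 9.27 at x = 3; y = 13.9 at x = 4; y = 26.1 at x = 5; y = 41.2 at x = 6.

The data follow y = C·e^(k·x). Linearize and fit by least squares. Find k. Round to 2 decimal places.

k = 0.47

Linearized form: ln y = k·x + ln C. From the 5 transformed points,
Over the data: Σx = 19.0000, Σ(x)² = 87.0000, Σln y = 13.2402, Σx·ln y = 57.2294.
Normal system: [[87.0000, 19.0000]; [19.0000, 5]]·[k, ln C]ᵀ = [57.2294, 13.2402]ᵀ.
Δ = 87.0000·5 − (19.0000)² = 74.0000; k = (57.2294·5 − 19.0000·13.2402)/74.0000 = 0.46733, ln C = (87.0000·13.2402 − 19.0000·57.2294)/74.0000 = 0.87218.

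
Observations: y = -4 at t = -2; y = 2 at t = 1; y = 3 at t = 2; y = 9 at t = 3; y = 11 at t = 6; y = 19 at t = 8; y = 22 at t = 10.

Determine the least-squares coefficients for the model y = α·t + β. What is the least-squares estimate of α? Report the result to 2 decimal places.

Forming XᵀX = [[218, 28]; [28, 7]] and Xᵀy = [481, 62]ᵀ gives XᵀX·[α, β]ᵀ = Xᵀy.
det = 218·7 − 28² = 742.
α = (481·7 − 28·62)/742 = 233/106; β = (218·62 − 28·481)/742 = 24/371.

α = 2.20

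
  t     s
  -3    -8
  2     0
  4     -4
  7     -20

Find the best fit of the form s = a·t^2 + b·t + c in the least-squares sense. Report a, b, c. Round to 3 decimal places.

Compute the Gram sums: Σt^2·t^2 = 2754, Σt^2·t = 388, Σt^2 = 78, Σt·t = 78, Σt = 10, Σ1 = 4.
And Σt^2·s = -1116, Σt·s = -132, Σs = -32.
XᵀX·[a, b, c]ᵀ = Xᵀs becomes [[2754, 388, 78]; [388, 78, 10]; [78, 10, 4]]·[a, b, c]ᵀ = [-1116, -132, -32]ᵀ.
Inverting the 3×3 Gram matrix, [a, b, c]ᵀ = [-802/1405, 1542/1405, 544/1405]ᵀ.

a = -0.571, b = 1.098, c = 0.387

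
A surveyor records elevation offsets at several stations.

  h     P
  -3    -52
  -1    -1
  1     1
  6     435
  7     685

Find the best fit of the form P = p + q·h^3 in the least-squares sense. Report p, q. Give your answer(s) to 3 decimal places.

From the data, Σ1 = 5, Σh^3 = 532, Σh^3·h^3 = 165036.
Right-hand side: ΣP = 1068, Σh^3·P = 330321.
Determinant 5·165036 − 532² = 542156.
p = (1068·165036 − 532·330321)/542156 = 131919/135539; q = (5·330321 − 532·1068)/542156 = 1083429/542156.

p = 0.973, q = 1.998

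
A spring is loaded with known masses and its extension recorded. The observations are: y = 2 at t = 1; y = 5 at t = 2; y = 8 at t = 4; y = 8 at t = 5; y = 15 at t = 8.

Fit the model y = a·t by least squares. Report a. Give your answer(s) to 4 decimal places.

The normal equations are: 110·a = 204.
(Σt·t = 110, Σt·y = 204.)
a = 204/110 = 1.85455.

a = 1.8545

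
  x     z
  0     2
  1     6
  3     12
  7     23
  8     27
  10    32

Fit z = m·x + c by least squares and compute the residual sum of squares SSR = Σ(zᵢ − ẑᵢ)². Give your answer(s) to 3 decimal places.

MᵀM·[m, c]ᵀ = Mᵀz reads: 223·m + 29·c = 739;  29·m + 6·c = 102.
Determinant 223·6 − 29² = 497.
m = (739·6 − 29·102)/497 = 1476/497; c = (223·102 − 29·739)/497 = 1315/497.
Residuals: -321/497, 191/497, 221/497, -216/497, 296/497, -171/497; SSR = 708/497.

SSR = 1.425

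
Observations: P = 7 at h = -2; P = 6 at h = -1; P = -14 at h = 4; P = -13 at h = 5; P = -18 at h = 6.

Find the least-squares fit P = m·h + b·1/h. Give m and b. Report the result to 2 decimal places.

The normal equations are: 82·m + 5·b = -249;  5·m + (4969/3600)·b = -93/5.
Δ = 82·(4969/3600) − 5² = 158729/1800.
m = ((-249)·(4969/3600) − 5·(-93/5))/(158729/1800) = -902481/317458; b = (82·(-93/5) − 5·(-249))/(158729/1800) = -504360/158729.

m = -2.84, b = -3.18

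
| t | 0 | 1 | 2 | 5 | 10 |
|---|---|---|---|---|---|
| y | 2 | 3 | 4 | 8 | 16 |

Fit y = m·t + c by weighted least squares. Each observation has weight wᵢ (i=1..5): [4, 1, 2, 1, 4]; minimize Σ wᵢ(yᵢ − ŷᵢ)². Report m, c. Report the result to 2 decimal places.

m = 1.42, c = 1.68

From the data, Σwᵢ·t·t = 434, Σwᵢ·t = 50, Σwᵢ·1 = 12.
For AᵀWy: Σwᵢ·t·y = 699, Σwᵢ·y = 91.
Eliminating c: 12·(row 1) − 50·(row 2) gives 2708·m = 12·699 − 50·91 = 3838, so m = 1919/1354.
Then c = (91 − 50·(1919/1354))/12 = 1136/677.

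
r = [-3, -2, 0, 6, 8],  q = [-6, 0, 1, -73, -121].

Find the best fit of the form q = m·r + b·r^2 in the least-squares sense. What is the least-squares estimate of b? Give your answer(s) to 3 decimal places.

b = -1.545

Compute the Gram sums: Σr·r = 113, Σr·r^2 = 693, Σr^2·r^2 = 5489.
Right-hand side: Σr·q = -1388, Σr^2·q = -10426.
Normal equations: [[113, 693]; [693, 5489]]·[m, b]ᵀ = [-1388, -10426]ᵀ.
Determinant 113·5489 − 693² = 140008.
m = ((-1388)·5489 − 693·(-10426))/140008 = -17887/6364; b = (113·(-10426) − 693·(-1388))/140008 = -108127/70004.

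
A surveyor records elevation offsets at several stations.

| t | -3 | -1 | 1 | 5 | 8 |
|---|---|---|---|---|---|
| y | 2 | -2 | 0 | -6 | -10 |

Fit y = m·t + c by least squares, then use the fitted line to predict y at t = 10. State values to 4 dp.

ŷ = -11.4000

Entries of XᵀX: Σt·t = 100, Σt = 10, Σ1 = 5.
Right-hand side: Σt·y = -114, Σy = -16.
Δ = 100·5 − 10² = 400.
m = ((-114)·5 − 10·(-16))/400 = -41/40; c = (100·(-16) − 10·(-114))/400 = -23/20.
At t = 10: ŷ = (-41/40)·(10) + (-23/20)·(1) = -57/5.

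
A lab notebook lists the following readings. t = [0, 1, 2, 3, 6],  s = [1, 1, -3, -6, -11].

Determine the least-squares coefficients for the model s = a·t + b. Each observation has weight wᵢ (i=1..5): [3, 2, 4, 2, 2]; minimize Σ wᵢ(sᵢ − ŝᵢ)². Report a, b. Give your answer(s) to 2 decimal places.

a = -2.13, b = 1.44

Entries of MᵀWM: Σwᵢ·t·t = 108, Σwᵢ·t = 28, Σwᵢ·1 = 13.
Right-hand side: Σwᵢ·t·s = -190, Σwᵢ·s = -41.
Eliminating b: 13·(row 1) − 28·(row 2) gives 620·a = 13·(-190) − 28·(-41) = -1322, so a = -661/310.
Then b = ((-41) − 28·(-661/310))/13 = 223/155.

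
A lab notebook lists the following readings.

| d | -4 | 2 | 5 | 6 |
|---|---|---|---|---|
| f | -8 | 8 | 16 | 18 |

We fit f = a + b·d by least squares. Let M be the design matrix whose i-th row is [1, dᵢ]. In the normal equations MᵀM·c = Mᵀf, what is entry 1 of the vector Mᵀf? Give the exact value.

34

Entry 1 ↔ basis 1, so (Mᵀf)_{1} = Σᵢ fᵢ = (1)·(-8) + (1)·(8) + (1)·(16) + (1)·(18) = 34.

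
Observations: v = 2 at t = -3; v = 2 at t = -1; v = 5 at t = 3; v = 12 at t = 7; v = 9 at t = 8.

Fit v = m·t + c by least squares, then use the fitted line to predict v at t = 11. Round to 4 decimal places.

Entries of MᵀM: Σt·t = 132, Σt = 14, Σ1 = 5.
For Mᵀv: Σt·v = 163, Σv = 30.
det = 132·5 − 14² = 464.
m = (163·5 − 14·30)/464 = 395/464; c = (132·30 − 14·163)/464 = 839/232.
At t = 11: v̂ = (395/464)·(11) + (839/232)·(1) = 6023/464.

v̂ = 12.9806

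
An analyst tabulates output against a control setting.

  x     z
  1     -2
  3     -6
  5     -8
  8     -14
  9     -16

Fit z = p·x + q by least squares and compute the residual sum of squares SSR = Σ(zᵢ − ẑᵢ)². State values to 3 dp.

AᵀA·[p, q]ᵀ = Aᵀz reads: 180·p + 26·q = -316;  26·p + 5·q = -46.
Δ = 180·5 − 26² = 224.
p = ((-316)·5 − 26·(-46))/224 = -12/7; q = (180·(-46) − 26·(-316))/224 = -2/7.
Residuals: 0, -4/7, 6/7, 0, -2/7; SSR = 8/7.

SSR = 1.143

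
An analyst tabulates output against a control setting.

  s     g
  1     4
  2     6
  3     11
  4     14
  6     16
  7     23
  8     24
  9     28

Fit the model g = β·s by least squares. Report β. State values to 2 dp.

β = 3.10

Forming MᵀM = [[260]] and Mᵀg = [806]ᵀ gives MᵀM·[β]ᵀ = Mᵀg.
β = 806/260 = 3.1.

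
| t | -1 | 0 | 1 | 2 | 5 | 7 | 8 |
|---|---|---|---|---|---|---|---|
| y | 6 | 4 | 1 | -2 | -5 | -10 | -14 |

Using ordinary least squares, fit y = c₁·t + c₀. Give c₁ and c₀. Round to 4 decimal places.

From the data, Σt·t = 144, Σt = 22, Σ1 = 7.
Moment sums: Σt·y = -216, Σy = -20.
Normal equations: [[144, 22]; [22, 7]]·[c₁, c₀]ᵀ = [-216, -20]ᵀ.
Δ = 144·7 − 22² = 524.
c₁ = ((-216)·7 − 22·(-20))/524 = -268/131; c₀ = (144·(-20) − 22·(-216))/524 = 468/131.

c₁ = -2.0458, c₀ = 3.5725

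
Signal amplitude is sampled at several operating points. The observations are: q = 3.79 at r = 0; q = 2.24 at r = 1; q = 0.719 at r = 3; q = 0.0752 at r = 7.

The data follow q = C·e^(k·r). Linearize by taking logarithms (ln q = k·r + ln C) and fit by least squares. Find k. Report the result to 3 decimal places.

k = -0.562

With ln qᵢ as the transformed response and rᵢ as the regressor:
XᵀX = [[59.0000, 11.0000]; [11.0000, 4]], rhs = [-18.2964, -0.7787]ᵀ  (here Σr = 11.0000, Σ(r)² = 59.0000, Σln q = -0.7787, Σr·ln q = -18.2964).
Slope k = (n·Σr·ln q − Σr·Σln q)/(n·Σ(r)² − (Σr)²) = (4·-18.2964 − 11.0000·-0.7787)/115.0000 = -0.56192; ln C = (Σln q − k·Σr)/n = 1.35061.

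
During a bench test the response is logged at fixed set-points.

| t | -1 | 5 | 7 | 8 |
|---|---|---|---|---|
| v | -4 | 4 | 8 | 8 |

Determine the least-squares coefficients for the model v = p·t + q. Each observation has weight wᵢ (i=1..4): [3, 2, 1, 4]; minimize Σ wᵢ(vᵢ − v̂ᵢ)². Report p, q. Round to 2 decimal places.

p = 1.36, q = -2.63

The normal system XᵀWX·[p, q]ᵀ = XᵀWv is [[358, 46]; [46, 10]]·[p, q]ᵀ = [364, 36]ᵀ.
Δ = 358·10 − 46² = 1464.
p = (364·10 − 46·36)/1464 = 248/183; q = (358·36 − 46·364)/1464 = -482/183.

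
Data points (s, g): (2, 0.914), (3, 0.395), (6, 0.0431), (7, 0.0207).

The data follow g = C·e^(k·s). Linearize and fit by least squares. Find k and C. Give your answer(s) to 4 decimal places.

Linearized form: ln g = k·s + ln C. From the 4 transformed points,
Over the data: Σs = 18.0000, Σ(s)² = 98.0000, Σln g = -8.0406, Σs·ln g = -48.9752.
Normal system: [[98.0000, 18.0000]; [18.0000, 4]]·[k, ln C]ᵀ = [-48.9752, -8.0406]ᵀ.
Slope k = (n·Σs·ln g − Σs·Σln g)/(n·Σ(s)² − (Σs)²) = (4·-48.9752 − 18.0000·-8.0406)/68.0000 = -0.75249; ln C = (Σln g − k·Σs)/n = 1.37603, so C = exp(1.37603) = 3.95916.

k = -0.7525, C = 3.9592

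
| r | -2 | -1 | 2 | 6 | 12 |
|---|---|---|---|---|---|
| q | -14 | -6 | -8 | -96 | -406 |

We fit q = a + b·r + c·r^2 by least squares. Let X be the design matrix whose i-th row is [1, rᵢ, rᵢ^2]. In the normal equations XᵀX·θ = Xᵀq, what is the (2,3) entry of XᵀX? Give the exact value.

1943

Row 2 ↔ basis r, column 3 ↔ basis r^2, so (XᵀX)_{2,3} = Σᵢ (r)·(r^2) = (-2)·(4) + (-1)·(1) + (2)·(4) + (6)·(36) + (12)·(144) = 1943.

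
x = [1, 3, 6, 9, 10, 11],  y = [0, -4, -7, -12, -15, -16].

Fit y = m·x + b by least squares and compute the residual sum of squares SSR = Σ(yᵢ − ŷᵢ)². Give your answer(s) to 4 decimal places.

From the data, Σx·x = 348, Σx = 40, Σ1 = 6.
Moment sums: Σx·y = -488, Σy = -54.
Δ = 348·6 − 40² = 488.
m = ((-488)·6 − 40·(-54))/488 = -96/61; b = (348·(-54) − 40·(-488))/488 = 91/61.
Residuals: 5/61, -47/61, 58/61, 41/61, -46/61, -11/61; SSR = 156/61.

SSR = 2.5574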